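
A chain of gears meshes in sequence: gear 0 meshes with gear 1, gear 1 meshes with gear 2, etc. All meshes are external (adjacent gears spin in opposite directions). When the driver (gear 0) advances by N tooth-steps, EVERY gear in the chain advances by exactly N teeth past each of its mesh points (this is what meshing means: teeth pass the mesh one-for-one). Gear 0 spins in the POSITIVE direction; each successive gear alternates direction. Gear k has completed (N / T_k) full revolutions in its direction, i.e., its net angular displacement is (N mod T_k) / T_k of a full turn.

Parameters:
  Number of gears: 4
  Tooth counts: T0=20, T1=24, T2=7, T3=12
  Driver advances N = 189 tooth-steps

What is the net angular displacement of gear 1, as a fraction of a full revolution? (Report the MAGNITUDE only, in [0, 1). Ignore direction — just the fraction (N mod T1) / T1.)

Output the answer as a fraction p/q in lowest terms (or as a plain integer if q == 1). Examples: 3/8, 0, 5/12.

Chain of 4 gears, tooth counts: [20, 24, 7, 12]
  gear 0: T0=20, direction=positive, advance = 189 mod 20 = 9 teeth = 9/20 turn
  gear 1: T1=24, direction=negative, advance = 189 mod 24 = 21 teeth = 21/24 turn
  gear 2: T2=7, direction=positive, advance = 189 mod 7 = 0 teeth = 0/7 turn
  gear 3: T3=12, direction=negative, advance = 189 mod 12 = 9 teeth = 9/12 turn
Gear 1: 189 mod 24 = 21
Fraction = 21 / 24 = 7/8 (gcd(21,24)=3) = 7/8

Answer: 7/8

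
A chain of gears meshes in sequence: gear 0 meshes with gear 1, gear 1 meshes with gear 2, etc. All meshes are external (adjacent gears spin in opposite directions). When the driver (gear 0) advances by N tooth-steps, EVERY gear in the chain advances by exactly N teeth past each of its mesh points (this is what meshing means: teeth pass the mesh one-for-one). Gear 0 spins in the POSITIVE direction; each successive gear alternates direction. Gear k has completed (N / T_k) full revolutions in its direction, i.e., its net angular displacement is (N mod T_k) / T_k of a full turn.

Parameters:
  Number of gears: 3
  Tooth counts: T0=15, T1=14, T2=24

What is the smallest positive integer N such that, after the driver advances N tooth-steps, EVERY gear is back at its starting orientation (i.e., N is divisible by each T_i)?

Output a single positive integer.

Answer: 840

Derivation:
Gear k returns to start when N is a multiple of T_k.
All gears at start simultaneously when N is a common multiple of [15, 14, 24]; the smallest such N is lcm(15, 14, 24).
Start: lcm = T0 = 15
Fold in T1=14: gcd(15, 14) = 1; lcm(15, 14) = 15 * 14 / 1 = 210 / 1 = 210
Fold in T2=24: gcd(210, 24) = 6; lcm(210, 24) = 210 * 24 / 6 = 5040 / 6 = 840
Full cycle length = 840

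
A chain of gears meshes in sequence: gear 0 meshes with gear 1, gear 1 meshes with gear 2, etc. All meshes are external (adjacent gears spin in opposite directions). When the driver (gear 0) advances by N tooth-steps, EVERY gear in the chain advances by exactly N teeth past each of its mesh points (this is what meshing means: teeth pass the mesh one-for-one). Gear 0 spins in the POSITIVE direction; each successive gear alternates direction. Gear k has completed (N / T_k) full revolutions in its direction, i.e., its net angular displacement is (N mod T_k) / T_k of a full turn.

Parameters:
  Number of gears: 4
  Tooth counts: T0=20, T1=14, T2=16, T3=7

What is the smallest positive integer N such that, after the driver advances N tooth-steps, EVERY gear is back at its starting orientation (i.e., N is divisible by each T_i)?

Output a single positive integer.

Gear k returns to start when N is a multiple of T_k.
All gears at start simultaneously when N is a common multiple of [20, 14, 16, 7]; the smallest such N is lcm(20, 14, 16, 7).
Start: lcm = T0 = 20
Fold in T1=14: gcd(20, 14) = 2; lcm(20, 14) = 20 * 14 / 2 = 280 / 2 = 140
Fold in T2=16: gcd(140, 16) = 4; lcm(140, 16) = 140 * 16 / 4 = 2240 / 4 = 560
Fold in T3=7: gcd(560, 7) = 7; lcm(560, 7) = 560 * 7 / 7 = 3920 / 7 = 560
Full cycle length = 560

Answer: 560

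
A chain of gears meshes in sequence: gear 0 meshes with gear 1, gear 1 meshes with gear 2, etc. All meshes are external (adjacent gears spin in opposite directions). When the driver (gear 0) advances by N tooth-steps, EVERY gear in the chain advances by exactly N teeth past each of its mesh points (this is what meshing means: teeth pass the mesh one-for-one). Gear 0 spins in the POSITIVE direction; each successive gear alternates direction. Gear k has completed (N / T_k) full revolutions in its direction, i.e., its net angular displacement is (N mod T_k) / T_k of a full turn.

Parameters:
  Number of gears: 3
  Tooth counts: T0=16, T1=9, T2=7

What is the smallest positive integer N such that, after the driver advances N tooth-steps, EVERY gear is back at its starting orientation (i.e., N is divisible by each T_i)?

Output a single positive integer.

Answer: 1008

Derivation:
Gear k returns to start when N is a multiple of T_k.
All gears at start simultaneously when N is a common multiple of [16, 9, 7]; the smallest such N is lcm(16, 9, 7).
Start: lcm = T0 = 16
Fold in T1=9: gcd(16, 9) = 1; lcm(16, 9) = 16 * 9 / 1 = 144 / 1 = 144
Fold in T2=7: gcd(144, 7) = 1; lcm(144, 7) = 144 * 7 / 1 = 1008 / 1 = 1008
Full cycle length = 1008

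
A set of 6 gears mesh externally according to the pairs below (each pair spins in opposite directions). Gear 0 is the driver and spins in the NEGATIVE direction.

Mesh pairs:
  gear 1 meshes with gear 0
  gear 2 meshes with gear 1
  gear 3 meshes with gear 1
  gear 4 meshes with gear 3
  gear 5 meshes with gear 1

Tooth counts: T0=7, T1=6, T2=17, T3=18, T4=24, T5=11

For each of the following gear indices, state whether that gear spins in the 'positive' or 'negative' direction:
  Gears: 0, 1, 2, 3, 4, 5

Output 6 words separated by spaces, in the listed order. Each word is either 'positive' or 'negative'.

Answer: negative positive negative negative positive negative

Derivation:
Gear 0 (driver): negative (depth 0)
  gear 1: meshes with gear 0 -> depth 1 -> positive (opposite of gear 0)
  gear 2: meshes with gear 1 -> depth 2 -> negative (opposite of gear 1)
  gear 3: meshes with gear 1 -> depth 2 -> negative (opposite of gear 1)
  gear 4: meshes with gear 3 -> depth 3 -> positive (opposite of gear 3)
  gear 5: meshes with gear 1 -> depth 2 -> negative (opposite of gear 1)
Queried indices 0, 1, 2, 3, 4, 5 -> negative, positive, negative, negative, positive, negative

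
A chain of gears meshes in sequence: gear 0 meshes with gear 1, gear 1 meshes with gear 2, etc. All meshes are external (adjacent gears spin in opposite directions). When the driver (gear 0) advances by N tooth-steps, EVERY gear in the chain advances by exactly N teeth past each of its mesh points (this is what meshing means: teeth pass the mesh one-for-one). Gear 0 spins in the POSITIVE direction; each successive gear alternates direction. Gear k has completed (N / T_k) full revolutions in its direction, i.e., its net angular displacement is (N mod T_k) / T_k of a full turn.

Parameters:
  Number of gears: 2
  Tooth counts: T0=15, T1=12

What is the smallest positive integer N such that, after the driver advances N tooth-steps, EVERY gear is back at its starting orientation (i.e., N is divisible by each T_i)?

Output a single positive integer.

Answer: 60

Derivation:
Gear k returns to start when N is a multiple of T_k.
All gears at start simultaneously when N is a common multiple of [15, 12]; the smallest such N is lcm(15, 12).
Start: lcm = T0 = 15
Fold in T1=12: gcd(15, 12) = 3; lcm(15, 12) = 15 * 12 / 3 = 180 / 3 = 60
Full cycle length = 60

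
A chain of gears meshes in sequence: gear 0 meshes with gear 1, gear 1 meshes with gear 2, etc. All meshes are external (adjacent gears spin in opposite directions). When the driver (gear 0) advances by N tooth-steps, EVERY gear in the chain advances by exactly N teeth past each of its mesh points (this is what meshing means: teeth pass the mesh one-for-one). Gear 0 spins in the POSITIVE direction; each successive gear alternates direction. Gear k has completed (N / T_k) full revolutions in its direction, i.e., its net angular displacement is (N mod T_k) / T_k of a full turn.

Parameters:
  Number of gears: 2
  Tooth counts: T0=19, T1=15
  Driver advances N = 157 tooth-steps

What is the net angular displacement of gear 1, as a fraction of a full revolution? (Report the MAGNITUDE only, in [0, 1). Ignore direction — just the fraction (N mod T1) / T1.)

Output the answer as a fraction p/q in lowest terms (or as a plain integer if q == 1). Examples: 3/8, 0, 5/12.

Chain of 2 gears, tooth counts: [19, 15]
  gear 0: T0=19, direction=positive, advance = 157 mod 19 = 5 teeth = 5/19 turn
  gear 1: T1=15, direction=negative, advance = 157 mod 15 = 7 teeth = 7/15 turn
Gear 1: 157 mod 15 = 7
Fraction = 7 / 15 = 7/15 (gcd(7,15)=1) = 7/15

Answer: 7/15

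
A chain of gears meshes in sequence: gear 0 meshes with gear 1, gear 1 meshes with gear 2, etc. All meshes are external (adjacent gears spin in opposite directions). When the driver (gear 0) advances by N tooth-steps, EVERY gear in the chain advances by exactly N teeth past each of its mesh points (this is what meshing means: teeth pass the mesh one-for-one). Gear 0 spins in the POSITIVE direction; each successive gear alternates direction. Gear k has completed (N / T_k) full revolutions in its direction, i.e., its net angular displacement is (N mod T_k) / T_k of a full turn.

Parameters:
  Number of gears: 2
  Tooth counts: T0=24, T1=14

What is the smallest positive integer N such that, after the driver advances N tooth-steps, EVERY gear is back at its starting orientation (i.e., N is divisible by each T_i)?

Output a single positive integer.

Answer: 168

Derivation:
Gear k returns to start when N is a multiple of T_k.
All gears at start simultaneously when N is a common multiple of [24, 14]; the smallest such N is lcm(24, 14).
Start: lcm = T0 = 24
Fold in T1=14: gcd(24, 14) = 2; lcm(24, 14) = 24 * 14 / 2 = 336 / 2 = 168
Full cycle length = 168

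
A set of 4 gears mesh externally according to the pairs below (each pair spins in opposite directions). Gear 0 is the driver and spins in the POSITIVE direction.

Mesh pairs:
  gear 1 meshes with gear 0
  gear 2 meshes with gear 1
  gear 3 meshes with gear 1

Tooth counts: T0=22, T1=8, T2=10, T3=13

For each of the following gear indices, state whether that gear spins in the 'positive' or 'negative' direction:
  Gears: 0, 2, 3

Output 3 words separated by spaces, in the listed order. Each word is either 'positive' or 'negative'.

Gear 0 (driver): positive (depth 0)
  gear 1: meshes with gear 0 -> depth 1 -> negative (opposite of gear 0)
  gear 2: meshes with gear 1 -> depth 2 -> positive (opposite of gear 1)
  gear 3: meshes with gear 1 -> depth 2 -> positive (opposite of gear 1)
Queried indices 0, 2, 3 -> positive, positive, positive

Answer: positive positive positive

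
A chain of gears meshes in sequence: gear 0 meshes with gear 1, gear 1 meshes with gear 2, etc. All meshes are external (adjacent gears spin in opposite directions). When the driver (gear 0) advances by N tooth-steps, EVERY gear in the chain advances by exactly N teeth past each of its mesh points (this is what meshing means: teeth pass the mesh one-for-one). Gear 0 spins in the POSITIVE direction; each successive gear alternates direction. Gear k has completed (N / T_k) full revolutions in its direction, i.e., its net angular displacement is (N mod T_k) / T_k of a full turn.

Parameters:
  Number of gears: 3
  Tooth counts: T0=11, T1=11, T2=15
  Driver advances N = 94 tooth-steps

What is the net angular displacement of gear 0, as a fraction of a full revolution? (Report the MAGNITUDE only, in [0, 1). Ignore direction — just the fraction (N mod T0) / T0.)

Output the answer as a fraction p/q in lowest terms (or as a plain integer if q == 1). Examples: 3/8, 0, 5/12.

Answer: 6/11

Derivation:
Chain of 3 gears, tooth counts: [11, 11, 15]
  gear 0: T0=11, direction=positive, advance = 94 mod 11 = 6 teeth = 6/11 turn
  gear 1: T1=11, direction=negative, advance = 94 mod 11 = 6 teeth = 6/11 turn
  gear 2: T2=15, direction=positive, advance = 94 mod 15 = 4 teeth = 4/15 turn
Gear 0: 94 mod 11 = 6
Fraction = 6 / 11 = 6/11 (gcd(6,11)=1) = 6/11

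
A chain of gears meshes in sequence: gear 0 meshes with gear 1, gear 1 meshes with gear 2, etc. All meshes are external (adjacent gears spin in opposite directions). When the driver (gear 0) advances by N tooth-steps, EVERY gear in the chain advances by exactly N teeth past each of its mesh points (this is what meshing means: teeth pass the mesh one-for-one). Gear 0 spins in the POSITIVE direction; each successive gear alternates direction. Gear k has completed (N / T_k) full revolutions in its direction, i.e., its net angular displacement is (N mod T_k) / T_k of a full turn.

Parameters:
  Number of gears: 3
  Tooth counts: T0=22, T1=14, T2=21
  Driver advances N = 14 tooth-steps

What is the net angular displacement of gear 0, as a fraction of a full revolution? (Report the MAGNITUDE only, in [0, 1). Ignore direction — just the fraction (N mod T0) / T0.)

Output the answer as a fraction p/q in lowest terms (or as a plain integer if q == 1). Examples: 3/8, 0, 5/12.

Chain of 3 gears, tooth counts: [22, 14, 21]
  gear 0: T0=22, direction=positive, advance = 14 mod 22 = 14 teeth = 14/22 turn
  gear 1: T1=14, direction=negative, advance = 14 mod 14 = 0 teeth = 0/14 turn
  gear 2: T2=21, direction=positive, advance = 14 mod 21 = 14 teeth = 14/21 turn
Gear 0: 14 mod 22 = 14
Fraction = 14 / 22 = 7/11 (gcd(14,22)=2) = 7/11

Answer: 7/11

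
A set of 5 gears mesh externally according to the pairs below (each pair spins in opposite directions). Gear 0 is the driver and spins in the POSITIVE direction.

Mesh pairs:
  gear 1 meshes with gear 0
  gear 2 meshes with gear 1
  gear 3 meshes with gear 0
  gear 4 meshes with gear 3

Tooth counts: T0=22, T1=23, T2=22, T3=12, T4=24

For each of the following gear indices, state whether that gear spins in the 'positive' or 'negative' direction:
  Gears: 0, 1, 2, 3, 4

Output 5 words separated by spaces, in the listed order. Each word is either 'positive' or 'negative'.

Gear 0 (driver): positive (depth 0)
  gear 1: meshes with gear 0 -> depth 1 -> negative (opposite of gear 0)
  gear 2: meshes with gear 1 -> depth 2 -> positive (opposite of gear 1)
  gear 3: meshes with gear 0 -> depth 1 -> negative (opposite of gear 0)
  gear 4: meshes with gear 3 -> depth 2 -> positive (opposite of gear 3)
Queried indices 0, 1, 2, 3, 4 -> positive, negative, positive, negative, positive

Answer: positive negative positive negative positive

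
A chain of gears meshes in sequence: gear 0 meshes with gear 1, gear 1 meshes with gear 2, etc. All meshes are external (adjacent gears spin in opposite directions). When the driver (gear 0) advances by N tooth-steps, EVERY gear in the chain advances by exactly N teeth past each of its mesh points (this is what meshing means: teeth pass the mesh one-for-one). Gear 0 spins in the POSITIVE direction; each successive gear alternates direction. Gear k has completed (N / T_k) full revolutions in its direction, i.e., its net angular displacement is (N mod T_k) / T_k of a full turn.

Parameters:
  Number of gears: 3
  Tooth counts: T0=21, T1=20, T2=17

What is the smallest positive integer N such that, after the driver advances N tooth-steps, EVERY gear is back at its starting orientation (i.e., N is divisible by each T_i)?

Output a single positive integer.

Gear k returns to start when N is a multiple of T_k.
All gears at start simultaneously when N is a common multiple of [21, 20, 17]; the smallest such N is lcm(21, 20, 17).
Start: lcm = T0 = 21
Fold in T1=20: gcd(21, 20) = 1; lcm(21, 20) = 21 * 20 / 1 = 420 / 1 = 420
Fold in T2=17: gcd(420, 17) = 1; lcm(420, 17) = 420 * 17 / 1 = 7140 / 1 = 7140
Full cycle length = 7140

Answer: 7140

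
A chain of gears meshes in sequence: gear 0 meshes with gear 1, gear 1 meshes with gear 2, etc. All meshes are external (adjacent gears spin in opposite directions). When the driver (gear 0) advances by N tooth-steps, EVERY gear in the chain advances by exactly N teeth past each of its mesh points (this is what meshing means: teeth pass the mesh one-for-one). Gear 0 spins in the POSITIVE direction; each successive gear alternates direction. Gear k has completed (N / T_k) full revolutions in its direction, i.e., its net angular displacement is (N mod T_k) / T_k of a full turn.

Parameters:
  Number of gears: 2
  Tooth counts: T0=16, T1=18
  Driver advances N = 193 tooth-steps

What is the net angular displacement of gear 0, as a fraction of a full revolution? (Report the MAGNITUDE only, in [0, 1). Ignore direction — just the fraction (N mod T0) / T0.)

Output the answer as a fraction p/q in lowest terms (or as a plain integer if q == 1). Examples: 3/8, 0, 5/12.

Answer: 1/16

Derivation:
Chain of 2 gears, tooth counts: [16, 18]
  gear 0: T0=16, direction=positive, advance = 193 mod 16 = 1 teeth = 1/16 turn
  gear 1: T1=18, direction=negative, advance = 193 mod 18 = 13 teeth = 13/18 turn
Gear 0: 193 mod 16 = 1
Fraction = 1 / 16 = 1/16 (gcd(1,16)=1) = 1/16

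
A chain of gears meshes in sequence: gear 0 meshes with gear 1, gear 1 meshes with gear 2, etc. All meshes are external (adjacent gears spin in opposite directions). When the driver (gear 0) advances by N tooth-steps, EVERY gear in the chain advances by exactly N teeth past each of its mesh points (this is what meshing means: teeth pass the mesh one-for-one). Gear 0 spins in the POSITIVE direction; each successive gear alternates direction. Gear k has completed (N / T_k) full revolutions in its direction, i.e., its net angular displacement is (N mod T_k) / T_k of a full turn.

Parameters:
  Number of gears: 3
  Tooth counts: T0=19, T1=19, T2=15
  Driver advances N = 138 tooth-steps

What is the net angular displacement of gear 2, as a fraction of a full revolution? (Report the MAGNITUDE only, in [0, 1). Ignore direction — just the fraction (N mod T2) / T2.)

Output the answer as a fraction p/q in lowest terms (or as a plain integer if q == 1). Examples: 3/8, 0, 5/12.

Chain of 3 gears, tooth counts: [19, 19, 15]
  gear 0: T0=19, direction=positive, advance = 138 mod 19 = 5 teeth = 5/19 turn
  gear 1: T1=19, direction=negative, advance = 138 mod 19 = 5 teeth = 5/19 turn
  gear 2: T2=15, direction=positive, advance = 138 mod 15 = 3 teeth = 3/15 turn
Gear 2: 138 mod 15 = 3
Fraction = 3 / 15 = 1/5 (gcd(3,15)=3) = 1/5

Answer: 1/5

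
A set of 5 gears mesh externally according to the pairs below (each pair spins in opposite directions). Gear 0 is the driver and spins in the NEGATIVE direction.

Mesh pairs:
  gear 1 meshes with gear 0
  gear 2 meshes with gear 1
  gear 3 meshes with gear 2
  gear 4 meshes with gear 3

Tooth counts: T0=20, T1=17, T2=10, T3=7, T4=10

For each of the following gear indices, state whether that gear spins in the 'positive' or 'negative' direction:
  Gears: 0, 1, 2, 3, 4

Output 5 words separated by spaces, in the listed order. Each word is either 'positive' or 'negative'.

Gear 0 (driver): negative (depth 0)
  gear 1: meshes with gear 0 -> depth 1 -> positive (opposite of gear 0)
  gear 2: meshes with gear 1 -> depth 2 -> negative (opposite of gear 1)
  gear 3: meshes with gear 2 -> depth 3 -> positive (opposite of gear 2)
  gear 4: meshes with gear 3 -> depth 4 -> negative (opposite of gear 3)
Queried indices 0, 1, 2, 3, 4 -> negative, positive, negative, positive, negative

Answer: negative positive negative positive negative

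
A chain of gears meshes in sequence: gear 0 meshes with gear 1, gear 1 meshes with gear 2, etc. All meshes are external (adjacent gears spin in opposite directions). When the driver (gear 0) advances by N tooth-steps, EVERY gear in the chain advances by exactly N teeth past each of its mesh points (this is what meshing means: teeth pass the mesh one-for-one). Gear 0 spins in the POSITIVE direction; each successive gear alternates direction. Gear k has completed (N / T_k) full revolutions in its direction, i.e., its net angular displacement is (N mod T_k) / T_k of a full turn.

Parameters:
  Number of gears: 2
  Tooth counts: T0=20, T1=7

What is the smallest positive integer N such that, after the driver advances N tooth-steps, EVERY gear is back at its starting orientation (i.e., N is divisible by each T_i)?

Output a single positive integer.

Gear k returns to start when N is a multiple of T_k.
All gears at start simultaneously when N is a common multiple of [20, 7]; the smallest such N is lcm(20, 7).
Start: lcm = T0 = 20
Fold in T1=7: gcd(20, 7) = 1; lcm(20, 7) = 20 * 7 / 1 = 140 / 1 = 140
Full cycle length = 140

Answer: 140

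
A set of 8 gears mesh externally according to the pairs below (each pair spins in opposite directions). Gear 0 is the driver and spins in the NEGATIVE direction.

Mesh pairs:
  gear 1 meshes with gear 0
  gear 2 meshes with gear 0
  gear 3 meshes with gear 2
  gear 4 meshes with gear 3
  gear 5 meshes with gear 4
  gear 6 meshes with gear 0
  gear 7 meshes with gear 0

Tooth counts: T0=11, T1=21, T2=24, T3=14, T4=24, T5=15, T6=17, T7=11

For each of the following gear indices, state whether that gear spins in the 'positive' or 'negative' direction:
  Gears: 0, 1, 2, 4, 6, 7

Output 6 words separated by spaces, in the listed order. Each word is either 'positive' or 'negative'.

Answer: negative positive positive positive positive positive

Derivation:
Gear 0 (driver): negative (depth 0)
  gear 1: meshes with gear 0 -> depth 1 -> positive (opposite of gear 0)
  gear 2: meshes with gear 0 -> depth 1 -> positive (opposite of gear 0)
  gear 3: meshes with gear 2 -> depth 2 -> negative (opposite of gear 2)
  gear 4: meshes with gear 3 -> depth 3 -> positive (opposite of gear 3)
  gear 5: meshes with gear 4 -> depth 4 -> negative (opposite of gear 4)
  gear 6: meshes with gear 0 -> depth 1 -> positive (opposite of gear 0)
  gear 7: meshes with gear 0 -> depth 1 -> positive (opposite of gear 0)
Queried indices 0, 1, 2, 4, 6, 7 -> negative, positive, positive, positive, positive, positive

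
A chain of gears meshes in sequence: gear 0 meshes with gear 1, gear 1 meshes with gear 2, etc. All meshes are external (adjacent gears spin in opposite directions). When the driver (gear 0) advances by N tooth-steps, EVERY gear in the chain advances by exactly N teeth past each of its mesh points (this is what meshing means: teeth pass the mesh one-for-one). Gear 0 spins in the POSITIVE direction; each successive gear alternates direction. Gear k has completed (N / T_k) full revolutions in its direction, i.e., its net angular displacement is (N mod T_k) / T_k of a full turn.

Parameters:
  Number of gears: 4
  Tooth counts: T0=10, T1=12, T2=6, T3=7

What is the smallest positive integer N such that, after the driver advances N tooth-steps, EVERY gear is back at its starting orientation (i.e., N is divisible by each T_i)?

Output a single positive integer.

Gear k returns to start when N is a multiple of T_k.
All gears at start simultaneously when N is a common multiple of [10, 12, 6, 7]; the smallest such N is lcm(10, 12, 6, 7).
Start: lcm = T0 = 10
Fold in T1=12: gcd(10, 12) = 2; lcm(10, 12) = 10 * 12 / 2 = 120 / 2 = 60
Fold in T2=6: gcd(60, 6) = 6; lcm(60, 6) = 60 * 6 / 6 = 360 / 6 = 60
Fold in T3=7: gcd(60, 7) = 1; lcm(60, 7) = 60 * 7 / 1 = 420 / 1 = 420
Full cycle length = 420

Answer: 420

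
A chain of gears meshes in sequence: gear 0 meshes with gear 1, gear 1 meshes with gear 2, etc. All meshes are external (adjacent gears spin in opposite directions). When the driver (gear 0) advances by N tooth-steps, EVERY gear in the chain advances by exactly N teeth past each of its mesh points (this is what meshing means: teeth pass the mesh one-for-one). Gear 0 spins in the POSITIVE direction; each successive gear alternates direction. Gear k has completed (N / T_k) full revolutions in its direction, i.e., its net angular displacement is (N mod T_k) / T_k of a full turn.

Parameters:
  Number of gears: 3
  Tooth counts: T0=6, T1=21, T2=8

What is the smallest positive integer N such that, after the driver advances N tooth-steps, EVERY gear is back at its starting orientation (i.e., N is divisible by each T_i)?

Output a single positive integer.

Gear k returns to start when N is a multiple of T_k.
All gears at start simultaneously when N is a common multiple of [6, 21, 8]; the smallest such N is lcm(6, 21, 8).
Start: lcm = T0 = 6
Fold in T1=21: gcd(6, 21) = 3; lcm(6, 21) = 6 * 21 / 3 = 126 / 3 = 42
Fold in T2=8: gcd(42, 8) = 2; lcm(42, 8) = 42 * 8 / 2 = 336 / 2 = 168
Full cycle length = 168

Answer: 168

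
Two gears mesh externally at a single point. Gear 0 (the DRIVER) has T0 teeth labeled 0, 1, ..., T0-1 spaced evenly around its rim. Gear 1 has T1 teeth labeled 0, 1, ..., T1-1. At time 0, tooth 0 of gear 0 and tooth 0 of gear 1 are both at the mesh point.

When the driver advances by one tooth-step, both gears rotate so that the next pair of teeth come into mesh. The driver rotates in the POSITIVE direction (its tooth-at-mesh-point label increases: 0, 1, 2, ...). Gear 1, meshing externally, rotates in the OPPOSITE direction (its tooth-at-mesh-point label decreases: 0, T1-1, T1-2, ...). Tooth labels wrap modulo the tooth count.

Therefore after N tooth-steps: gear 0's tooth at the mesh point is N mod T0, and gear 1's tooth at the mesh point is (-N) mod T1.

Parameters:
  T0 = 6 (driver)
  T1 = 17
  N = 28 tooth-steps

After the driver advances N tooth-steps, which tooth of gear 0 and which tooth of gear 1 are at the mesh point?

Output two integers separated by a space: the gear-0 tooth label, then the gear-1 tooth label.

Gear 0 (driver, T0=6): tooth at mesh = N mod T0
  28 = 4 * 6 + 4, so 28 mod 6 = 4
  gear 0 tooth = 4
Gear 1 (driven, T1=17): tooth at mesh = (-N) mod T1
  28 = 1 * 17 + 11, so 28 mod 17 = 11
  (-28) mod 17 = (-11) mod 17 = 17 - 11 = 6
Mesh after 28 steps: gear-0 tooth 4 meets gear-1 tooth 6

Answer: 4 6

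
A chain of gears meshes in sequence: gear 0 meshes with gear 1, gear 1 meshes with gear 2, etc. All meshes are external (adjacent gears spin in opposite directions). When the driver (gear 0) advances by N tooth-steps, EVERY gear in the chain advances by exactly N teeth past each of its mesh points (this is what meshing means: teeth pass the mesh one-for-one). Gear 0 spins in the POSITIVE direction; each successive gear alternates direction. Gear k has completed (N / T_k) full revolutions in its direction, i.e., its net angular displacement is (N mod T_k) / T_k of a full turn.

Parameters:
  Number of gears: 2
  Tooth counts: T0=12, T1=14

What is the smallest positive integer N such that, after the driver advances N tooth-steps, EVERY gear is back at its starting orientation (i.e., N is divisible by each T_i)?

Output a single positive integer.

Answer: 84

Derivation:
Gear k returns to start when N is a multiple of T_k.
All gears at start simultaneously when N is a common multiple of [12, 14]; the smallest such N is lcm(12, 14).
Start: lcm = T0 = 12
Fold in T1=14: gcd(12, 14) = 2; lcm(12, 14) = 12 * 14 / 2 = 168 / 2 = 84
Full cycle length = 84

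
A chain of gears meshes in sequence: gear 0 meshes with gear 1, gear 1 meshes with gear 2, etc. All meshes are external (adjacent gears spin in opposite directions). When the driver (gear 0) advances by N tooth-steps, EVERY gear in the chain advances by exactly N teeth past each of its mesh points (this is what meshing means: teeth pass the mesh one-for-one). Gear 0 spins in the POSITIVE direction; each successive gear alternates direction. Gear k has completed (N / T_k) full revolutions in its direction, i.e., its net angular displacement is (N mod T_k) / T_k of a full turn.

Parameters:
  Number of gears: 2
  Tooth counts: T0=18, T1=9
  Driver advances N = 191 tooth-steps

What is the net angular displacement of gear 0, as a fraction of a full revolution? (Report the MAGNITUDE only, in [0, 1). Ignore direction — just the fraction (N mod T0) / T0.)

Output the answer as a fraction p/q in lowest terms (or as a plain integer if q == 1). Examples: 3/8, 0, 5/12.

Chain of 2 gears, tooth counts: [18, 9]
  gear 0: T0=18, direction=positive, advance = 191 mod 18 = 11 teeth = 11/18 turn
  gear 1: T1=9, direction=negative, advance = 191 mod 9 = 2 teeth = 2/9 turn
Gear 0: 191 mod 18 = 11
Fraction = 11 / 18 = 11/18 (gcd(11,18)=1) = 11/18

Answer: 11/18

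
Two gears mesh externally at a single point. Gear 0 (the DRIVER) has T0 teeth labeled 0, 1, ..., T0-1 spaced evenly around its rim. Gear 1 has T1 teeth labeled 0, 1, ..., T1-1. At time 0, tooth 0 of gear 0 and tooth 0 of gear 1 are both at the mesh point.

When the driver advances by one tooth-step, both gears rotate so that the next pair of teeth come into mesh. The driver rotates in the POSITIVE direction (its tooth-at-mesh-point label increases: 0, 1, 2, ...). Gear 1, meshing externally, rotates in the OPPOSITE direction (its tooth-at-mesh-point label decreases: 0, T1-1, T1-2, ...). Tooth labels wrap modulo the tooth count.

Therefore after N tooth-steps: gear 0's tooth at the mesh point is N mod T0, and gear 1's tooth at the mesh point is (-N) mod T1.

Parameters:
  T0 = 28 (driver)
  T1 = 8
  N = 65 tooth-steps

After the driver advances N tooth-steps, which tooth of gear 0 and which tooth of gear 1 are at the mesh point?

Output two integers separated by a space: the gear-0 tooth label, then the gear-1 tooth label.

Gear 0 (driver, T0=28): tooth at mesh = N mod T0
  65 = 2 * 28 + 9, so 65 mod 28 = 9
  gear 0 tooth = 9
Gear 1 (driven, T1=8): tooth at mesh = (-N) mod T1
  65 = 8 * 8 + 1, so 65 mod 8 = 1
  (-65) mod 8 = (-1) mod 8 = 8 - 1 = 7
Mesh after 65 steps: gear-0 tooth 9 meets gear-1 tooth 7

Answer: 9 7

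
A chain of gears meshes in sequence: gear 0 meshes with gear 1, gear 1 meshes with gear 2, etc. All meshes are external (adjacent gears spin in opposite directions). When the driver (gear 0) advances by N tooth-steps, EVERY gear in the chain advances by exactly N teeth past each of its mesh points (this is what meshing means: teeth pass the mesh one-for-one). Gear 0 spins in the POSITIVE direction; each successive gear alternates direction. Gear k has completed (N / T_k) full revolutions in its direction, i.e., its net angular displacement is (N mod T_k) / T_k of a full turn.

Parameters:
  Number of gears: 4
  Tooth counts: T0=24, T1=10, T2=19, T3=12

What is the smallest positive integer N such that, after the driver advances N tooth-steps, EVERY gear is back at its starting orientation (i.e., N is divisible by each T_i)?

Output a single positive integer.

Gear k returns to start when N is a multiple of T_k.
All gears at start simultaneously when N is a common multiple of [24, 10, 19, 12]; the smallest such N is lcm(24, 10, 19, 12).
Start: lcm = T0 = 24
Fold in T1=10: gcd(24, 10) = 2; lcm(24, 10) = 24 * 10 / 2 = 240 / 2 = 120
Fold in T2=19: gcd(120, 19) = 1; lcm(120, 19) = 120 * 19 / 1 = 2280 / 1 = 2280
Fold in T3=12: gcd(2280, 12) = 12; lcm(2280, 12) = 2280 * 12 / 12 = 27360 / 12 = 2280
Full cycle length = 2280

Answer: 2280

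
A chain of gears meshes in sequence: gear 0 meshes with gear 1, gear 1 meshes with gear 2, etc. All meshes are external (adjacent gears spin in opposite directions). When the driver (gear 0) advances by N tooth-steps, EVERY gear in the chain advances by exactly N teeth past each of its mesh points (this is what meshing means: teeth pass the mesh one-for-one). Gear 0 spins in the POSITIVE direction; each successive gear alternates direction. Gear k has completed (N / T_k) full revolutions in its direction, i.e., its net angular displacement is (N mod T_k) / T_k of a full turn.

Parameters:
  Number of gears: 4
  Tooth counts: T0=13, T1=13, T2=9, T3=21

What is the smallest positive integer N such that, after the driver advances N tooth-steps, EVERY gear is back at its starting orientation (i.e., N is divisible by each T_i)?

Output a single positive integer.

Answer: 819

Derivation:
Gear k returns to start when N is a multiple of T_k.
All gears at start simultaneously when N is a common multiple of [13, 13, 9, 21]; the smallest such N is lcm(13, 13, 9, 21).
Start: lcm = T0 = 13
Fold in T1=13: gcd(13, 13) = 13; lcm(13, 13) = 13 * 13 / 13 = 169 / 13 = 13
Fold in T2=9: gcd(13, 9) = 1; lcm(13, 9) = 13 * 9 / 1 = 117 / 1 = 117
Fold in T3=21: gcd(117, 21) = 3; lcm(117, 21) = 117 * 21 / 3 = 2457 / 3 = 819
Full cycle length = 819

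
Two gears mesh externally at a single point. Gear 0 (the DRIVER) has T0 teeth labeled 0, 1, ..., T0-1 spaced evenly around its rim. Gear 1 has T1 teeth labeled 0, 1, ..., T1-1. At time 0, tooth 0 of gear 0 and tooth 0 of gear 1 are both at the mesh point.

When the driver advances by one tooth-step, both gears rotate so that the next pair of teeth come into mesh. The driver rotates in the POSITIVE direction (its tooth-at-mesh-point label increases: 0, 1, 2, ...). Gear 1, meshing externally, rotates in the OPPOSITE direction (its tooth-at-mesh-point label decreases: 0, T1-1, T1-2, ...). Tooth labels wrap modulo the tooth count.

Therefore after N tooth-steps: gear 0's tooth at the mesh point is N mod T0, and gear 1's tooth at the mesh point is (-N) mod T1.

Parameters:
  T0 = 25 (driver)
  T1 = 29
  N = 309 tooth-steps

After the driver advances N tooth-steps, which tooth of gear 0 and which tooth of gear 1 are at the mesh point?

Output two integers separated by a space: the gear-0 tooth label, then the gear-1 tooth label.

Answer: 9 10

Derivation:
Gear 0 (driver, T0=25): tooth at mesh = N mod T0
  309 = 12 * 25 + 9, so 309 mod 25 = 9
  gear 0 tooth = 9
Gear 1 (driven, T1=29): tooth at mesh = (-N) mod T1
  309 = 10 * 29 + 19, so 309 mod 29 = 19
  (-309) mod 29 = (-19) mod 29 = 29 - 19 = 10
Mesh after 309 steps: gear-0 tooth 9 meets gear-1 tooth 10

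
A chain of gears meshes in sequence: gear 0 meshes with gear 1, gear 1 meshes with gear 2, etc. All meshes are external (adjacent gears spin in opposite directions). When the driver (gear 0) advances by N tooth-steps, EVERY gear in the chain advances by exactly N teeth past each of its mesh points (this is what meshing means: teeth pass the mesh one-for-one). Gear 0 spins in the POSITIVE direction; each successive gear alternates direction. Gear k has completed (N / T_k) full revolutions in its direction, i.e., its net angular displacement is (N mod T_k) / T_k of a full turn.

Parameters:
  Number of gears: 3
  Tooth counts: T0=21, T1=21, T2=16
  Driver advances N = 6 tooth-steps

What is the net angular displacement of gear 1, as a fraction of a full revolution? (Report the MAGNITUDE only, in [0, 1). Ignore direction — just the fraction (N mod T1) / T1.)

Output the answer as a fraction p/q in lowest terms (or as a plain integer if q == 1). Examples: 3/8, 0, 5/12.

Chain of 3 gears, tooth counts: [21, 21, 16]
  gear 0: T0=21, direction=positive, advance = 6 mod 21 = 6 teeth = 6/21 turn
  gear 1: T1=21, direction=negative, advance = 6 mod 21 = 6 teeth = 6/21 turn
  gear 2: T2=16, direction=positive, advance = 6 mod 16 = 6 teeth = 6/16 turn
Gear 1: 6 mod 21 = 6
Fraction = 6 / 21 = 2/7 (gcd(6,21)=3) = 2/7

Answer: 2/7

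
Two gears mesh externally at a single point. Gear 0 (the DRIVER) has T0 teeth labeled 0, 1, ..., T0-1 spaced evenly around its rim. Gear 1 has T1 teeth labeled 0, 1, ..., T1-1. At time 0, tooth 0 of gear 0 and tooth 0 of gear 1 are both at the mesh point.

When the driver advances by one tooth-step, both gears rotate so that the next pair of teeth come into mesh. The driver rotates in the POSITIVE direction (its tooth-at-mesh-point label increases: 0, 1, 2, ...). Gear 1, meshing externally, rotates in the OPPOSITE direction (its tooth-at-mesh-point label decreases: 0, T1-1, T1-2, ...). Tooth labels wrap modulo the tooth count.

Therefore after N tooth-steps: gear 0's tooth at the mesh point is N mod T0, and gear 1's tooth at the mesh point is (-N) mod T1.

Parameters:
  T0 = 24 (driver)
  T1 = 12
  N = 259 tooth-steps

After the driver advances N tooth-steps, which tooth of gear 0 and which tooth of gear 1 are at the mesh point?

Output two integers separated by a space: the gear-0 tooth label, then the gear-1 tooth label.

Answer: 19 5

Derivation:
Gear 0 (driver, T0=24): tooth at mesh = N mod T0
  259 = 10 * 24 + 19, so 259 mod 24 = 19
  gear 0 tooth = 19
Gear 1 (driven, T1=12): tooth at mesh = (-N) mod T1
  259 = 21 * 12 + 7, so 259 mod 12 = 7
  (-259) mod 12 = (-7) mod 12 = 12 - 7 = 5
Mesh after 259 steps: gear-0 tooth 19 meets gear-1 tooth 5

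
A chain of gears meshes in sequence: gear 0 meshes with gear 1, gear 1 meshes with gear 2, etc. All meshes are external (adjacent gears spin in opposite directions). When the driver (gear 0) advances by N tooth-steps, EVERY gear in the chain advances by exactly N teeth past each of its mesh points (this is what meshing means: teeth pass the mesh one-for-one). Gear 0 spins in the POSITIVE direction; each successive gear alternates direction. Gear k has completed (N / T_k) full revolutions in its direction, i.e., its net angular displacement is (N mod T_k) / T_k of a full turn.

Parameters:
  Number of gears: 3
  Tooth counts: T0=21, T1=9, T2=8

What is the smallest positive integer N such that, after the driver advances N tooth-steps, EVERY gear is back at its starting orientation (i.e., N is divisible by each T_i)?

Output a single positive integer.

Gear k returns to start when N is a multiple of T_k.
All gears at start simultaneously when N is a common multiple of [21, 9, 8]; the smallest such N is lcm(21, 9, 8).
Start: lcm = T0 = 21
Fold in T1=9: gcd(21, 9) = 3; lcm(21, 9) = 21 * 9 / 3 = 189 / 3 = 63
Fold in T2=8: gcd(63, 8) = 1; lcm(63, 8) = 63 * 8 / 1 = 504 / 1 = 504
Full cycle length = 504

Answer: 504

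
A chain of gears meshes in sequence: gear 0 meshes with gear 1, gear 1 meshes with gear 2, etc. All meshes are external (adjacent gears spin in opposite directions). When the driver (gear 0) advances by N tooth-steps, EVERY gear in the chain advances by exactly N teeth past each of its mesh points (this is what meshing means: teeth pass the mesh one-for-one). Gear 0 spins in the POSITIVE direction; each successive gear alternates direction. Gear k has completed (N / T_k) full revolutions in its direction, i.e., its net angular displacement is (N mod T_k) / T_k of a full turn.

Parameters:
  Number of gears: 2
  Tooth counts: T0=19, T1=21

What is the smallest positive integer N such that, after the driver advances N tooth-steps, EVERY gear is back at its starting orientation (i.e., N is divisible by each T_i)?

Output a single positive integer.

Gear k returns to start when N is a multiple of T_k.
All gears at start simultaneously when N is a common multiple of [19, 21]; the smallest such N is lcm(19, 21).
Start: lcm = T0 = 19
Fold in T1=21: gcd(19, 21) = 1; lcm(19, 21) = 19 * 21 / 1 = 399 / 1 = 399
Full cycle length = 399

Answer: 399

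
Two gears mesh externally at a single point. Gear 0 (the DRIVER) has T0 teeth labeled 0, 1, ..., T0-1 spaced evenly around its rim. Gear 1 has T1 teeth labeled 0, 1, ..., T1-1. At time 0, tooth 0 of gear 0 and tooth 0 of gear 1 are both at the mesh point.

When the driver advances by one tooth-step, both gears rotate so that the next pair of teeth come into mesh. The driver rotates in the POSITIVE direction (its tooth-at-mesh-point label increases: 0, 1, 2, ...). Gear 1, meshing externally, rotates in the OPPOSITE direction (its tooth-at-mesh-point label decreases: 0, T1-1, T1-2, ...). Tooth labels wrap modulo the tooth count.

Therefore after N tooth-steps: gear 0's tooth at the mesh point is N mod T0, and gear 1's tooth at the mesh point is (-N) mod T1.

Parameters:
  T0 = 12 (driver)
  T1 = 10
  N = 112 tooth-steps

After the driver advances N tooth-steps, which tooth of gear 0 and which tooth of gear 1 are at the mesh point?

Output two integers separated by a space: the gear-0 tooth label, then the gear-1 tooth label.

Answer: 4 8

Derivation:
Gear 0 (driver, T0=12): tooth at mesh = N mod T0
  112 = 9 * 12 + 4, so 112 mod 12 = 4
  gear 0 tooth = 4
Gear 1 (driven, T1=10): tooth at mesh = (-N) mod T1
  112 = 11 * 10 + 2, so 112 mod 10 = 2
  (-112) mod 10 = (-2) mod 10 = 10 - 2 = 8
Mesh after 112 steps: gear-0 tooth 4 meets gear-1 tooth 8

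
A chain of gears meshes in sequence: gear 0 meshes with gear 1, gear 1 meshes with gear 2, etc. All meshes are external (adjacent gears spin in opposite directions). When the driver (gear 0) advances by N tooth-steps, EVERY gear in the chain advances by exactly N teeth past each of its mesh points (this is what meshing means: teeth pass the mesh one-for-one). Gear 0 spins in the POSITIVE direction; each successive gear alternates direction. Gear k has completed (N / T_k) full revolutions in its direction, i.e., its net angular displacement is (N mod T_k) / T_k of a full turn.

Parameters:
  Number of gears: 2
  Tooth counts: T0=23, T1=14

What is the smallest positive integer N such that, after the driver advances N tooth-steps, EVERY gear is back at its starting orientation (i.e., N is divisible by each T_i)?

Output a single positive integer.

Gear k returns to start when N is a multiple of T_k.
All gears at start simultaneously when N is a common multiple of [23, 14]; the smallest such N is lcm(23, 14).
Start: lcm = T0 = 23
Fold in T1=14: gcd(23, 14) = 1; lcm(23, 14) = 23 * 14 / 1 = 322 / 1 = 322
Full cycle length = 322

Answer: 322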